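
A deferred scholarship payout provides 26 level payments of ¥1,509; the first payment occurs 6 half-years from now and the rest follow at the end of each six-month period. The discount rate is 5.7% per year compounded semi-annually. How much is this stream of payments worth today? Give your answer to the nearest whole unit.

Ordinary annuity of 26 payments, first payment at period 6.
Periodic rate r = 0.057/2 per half-year; n is counted in half-years.
The ordinary-annuity PV formula values the stream one period before the first payment (period 5); discount that back 5 periods:
PV₀ = 1,509 × [1 − (1+r)^−26] / r × (1+r)^−5 = ¥23,850

¥23,850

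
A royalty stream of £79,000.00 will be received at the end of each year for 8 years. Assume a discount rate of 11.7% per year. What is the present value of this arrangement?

This is an ordinary annuity: 8 payments of £79,000.00 at the end of each year.
Periodic rate r = 0.117 per year.
PV = PMT × [(1 − (1+r)^−n)/r] = 79,000 × [1 − (1+r)^−8] / r = £396,591.39

£396,591.39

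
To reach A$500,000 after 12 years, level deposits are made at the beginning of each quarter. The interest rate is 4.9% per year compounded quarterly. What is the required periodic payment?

Level annuity due; solve FV = PMT × [((1+r)^n − 1)/r] × (1+r) for PMT.
Periodic rate r = 0.049/4 per quarter; n is counted in quarters.
With n = 48: PMT = 500,000 / ([((1+r)^n − 1)/r] × (1+r)) = A$7,621.10

A$7,621.10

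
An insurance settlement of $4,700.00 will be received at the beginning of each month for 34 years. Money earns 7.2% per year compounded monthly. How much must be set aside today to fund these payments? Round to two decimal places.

$719,394.73

This is an annuity due: 408 payments of $4,700.00 at the beginning of each month.
Periodic rate r = 0.072/12 per month; n is counted in months.
PV = PMT × [(1 − (1+r)^−n)/r] × (1+r) = 4,700 × [1 − (1+r)^−408] / r × (1+r) = $719,394.73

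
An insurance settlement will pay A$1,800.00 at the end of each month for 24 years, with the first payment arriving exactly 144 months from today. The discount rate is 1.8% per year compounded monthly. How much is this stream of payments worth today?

A$339,533.46

Ordinary annuity of 288 payments, first payment at period 144.
Periodic rate r = 0.018/12 per month; n is counted in months.
The ordinary-annuity PV formula values the stream one period before the first payment (period 143); discount that back 143 periods:
PV₀ = 1,800 × [1 − (1+r)^−288] / r × (1+r)^−143 = A$339,533.46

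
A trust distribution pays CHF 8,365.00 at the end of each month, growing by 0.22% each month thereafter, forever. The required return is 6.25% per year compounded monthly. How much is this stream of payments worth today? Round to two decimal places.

Periodic rate r = 0.0625/12 per month.
Growing perpetuity (Gordon): PV = PMT₁ / (r − g) = 8,365 / (r − 0.0022) = CHF 2,780,609.42.

CHF 2,780,609.42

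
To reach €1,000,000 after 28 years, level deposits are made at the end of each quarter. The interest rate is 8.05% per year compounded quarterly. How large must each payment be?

Level ordinary annuity; solve FV = PMT × [((1+r)^n − 1)/r] for PMT.
Periodic rate r = 0.0805/4 per quarter; n is counted in quarters.
With n = 112: PMT = 1,000,000 / ([((1+r)^n − 1)/r]) = €2,420.34

€2,420.34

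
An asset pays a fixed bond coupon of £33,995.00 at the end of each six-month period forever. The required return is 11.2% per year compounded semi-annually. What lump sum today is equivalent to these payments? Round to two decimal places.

Periodic rate r = 0.112/2 per half-year.
Level perpetuity: PV = PMT / r = 33,995 / (0.112/2) = £607,053.57.

£607,053.57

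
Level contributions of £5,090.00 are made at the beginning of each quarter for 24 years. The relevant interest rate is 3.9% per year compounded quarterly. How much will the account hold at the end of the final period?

This is an annuity due: 96 deposits of £5,090.00 at the beginning of each quarter.
Periodic rate r = 0.039/4 per quarter; n is counted in quarters.
FV = PMT × [((1+r)^n − 1)/r] × (1+r) = 5,090 × [(1+r)^96 − 1] / r × (1+r) = £810,863.81

£810,863.81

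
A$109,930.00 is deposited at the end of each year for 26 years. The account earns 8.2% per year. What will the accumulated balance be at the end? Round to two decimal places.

A$9,063,649.26

This is an ordinary annuity: 26 deposits of A$109,930.00 at the end of each year.
Periodic rate r = 0.082 per year.
FV = PMT × [((1+r)^n − 1)/r] = 109,930 × [(1+r)^26 − 1] / r = A$9,063,649.26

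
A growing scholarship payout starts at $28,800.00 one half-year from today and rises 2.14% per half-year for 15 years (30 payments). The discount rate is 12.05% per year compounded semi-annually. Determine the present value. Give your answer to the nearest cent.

$499,416.77

Periodic rate r = 0.1205/2 per half-year; n is counted in half-years.
Growing ordinary annuity: PV = PMT₁ × [1 − ((1+g)/(1+r))^n] / (r − g) = 28,800 × [1 − ((1+0.0214)/(1+r))^30] / (r − 0.0214) = $499,416.77.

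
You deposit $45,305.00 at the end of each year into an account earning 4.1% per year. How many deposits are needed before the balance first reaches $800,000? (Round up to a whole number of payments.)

Periodic rate r = 0.041 per year.
Ordinary annuity FV: 800,000 = 45,305 × [((1+r)^n − 1)/r].
(1+r)^n = 1 + 800,000 × r / 45,305, so n = ln(1 + 800,000·r/45,305) / ln(1+r) = 13.55.
Round up to a whole number of payments: n = 14.

14 payments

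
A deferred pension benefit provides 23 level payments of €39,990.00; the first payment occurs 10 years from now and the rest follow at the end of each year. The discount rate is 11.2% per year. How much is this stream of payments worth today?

€125,387.53

Ordinary annuity of 23 payments, first payment at period 10.
Periodic rate r = 0.112 per year.
The ordinary-annuity PV formula values the stream one period before the first payment (period 9); discount that back 9 periods:
PV₀ = 39,990 × [1 − (1+r)^−23] / r × (1+r)^−9 = €125,387.53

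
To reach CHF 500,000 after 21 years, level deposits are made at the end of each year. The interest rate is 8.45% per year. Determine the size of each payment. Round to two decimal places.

Level ordinary annuity; solve FV = PMT × [((1+r)^n − 1)/r] for PMT.
Periodic rate r = 0.0845 per year.
With n = 21: PMT = 500,000 / ([((1+r)^n − 1)/r]) = CHF 9,403.22

CHF 9,403.22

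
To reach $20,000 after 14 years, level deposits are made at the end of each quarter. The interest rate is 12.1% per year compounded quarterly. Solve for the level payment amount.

$140.49

Level ordinary annuity; solve FV = PMT × [((1+r)^n − 1)/r] for PMT.
Periodic rate r = 0.121/4 per quarter; n is counted in quarters.
With n = 56: PMT = 20,000 / ([((1+r)^n − 1)/r]) = $140.49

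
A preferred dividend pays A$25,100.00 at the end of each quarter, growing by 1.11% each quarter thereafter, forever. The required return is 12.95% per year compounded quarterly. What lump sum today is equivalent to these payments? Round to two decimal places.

A$1,179,788.48

Periodic rate r = 0.1295/4 per quarter.
Growing perpetuity (Gordon): PV = PMT₁ / (r − g) = 25,100 / (r − 0.0111) = A$1,179,788.48.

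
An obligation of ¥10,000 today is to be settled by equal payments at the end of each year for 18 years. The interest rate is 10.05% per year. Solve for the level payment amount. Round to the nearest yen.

Level ordinary annuity; solve PV = PMT × [(1 − (1+r)^−n)/r] for PMT.
Periodic rate r = 0.1005 per year.
With n = 18: PMT = 10,000 / ([(1 − (1+r)^−n)/r]) = ¥1,223

¥1,223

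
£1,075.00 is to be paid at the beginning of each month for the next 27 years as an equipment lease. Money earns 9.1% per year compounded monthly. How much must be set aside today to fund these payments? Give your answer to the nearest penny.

£130,479.65

This is an annuity due: 324 payments of £1,075.00 at the beginning of each month.
Periodic rate r = 0.091/12 per month; n is counted in months.
PV = PMT × [(1 − (1+r)^−n)/r] × (1+r) = 1,075 × [1 − (1+r)^−324] / r × (1+r) = £130,479.65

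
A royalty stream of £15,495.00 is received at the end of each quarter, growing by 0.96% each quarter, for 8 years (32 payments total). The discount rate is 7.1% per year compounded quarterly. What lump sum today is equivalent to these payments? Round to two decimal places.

Periodic rate r = 0.071/4 per quarter; n is counted in quarters.
Growing ordinary annuity: PV = PMT₁ × [1 − ((1+g)/(1+r))^n] / (r − g) = 15,495 × [1 − ((1+0.0096)/(1+r))^32] / (r − 0.0096) = £431,294.61.

£431,294.61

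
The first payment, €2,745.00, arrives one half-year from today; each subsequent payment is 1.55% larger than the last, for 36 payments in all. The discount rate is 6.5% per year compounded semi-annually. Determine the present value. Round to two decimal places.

Periodic rate r = 0.065/2 per half-year; n is counted in half-years.
Growing ordinary annuity: PV = PMT₁ × [1 − ((1+g)/(1+r))^n] / (r − g) = 2,745 × [1 − ((1+0.0155)/(1+r))^36] / (r − 0.0155) = €72,646.93.

€72,646.93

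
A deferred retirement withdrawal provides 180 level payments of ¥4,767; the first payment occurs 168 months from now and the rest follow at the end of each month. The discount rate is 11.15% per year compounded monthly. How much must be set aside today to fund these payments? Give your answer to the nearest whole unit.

Ordinary annuity of 180 payments, first payment at period 168.
Periodic rate r = 0.1115/12 per month; n is counted in months.
The ordinary-annuity PV formula values the stream one period before the first payment (period 167); discount that back 167 periods:
PV₀ = 4,767 × [1 − (1+r)^−180] / r × (1+r)^−167 = ¥88,769

¥88,769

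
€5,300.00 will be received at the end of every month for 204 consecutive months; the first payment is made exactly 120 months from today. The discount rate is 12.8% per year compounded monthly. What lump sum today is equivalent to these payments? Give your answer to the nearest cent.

Ordinary annuity of 204 payments, first payment at period 120.
Periodic rate r = 0.128/12 per month; n is counted in months.
The ordinary-annuity PV formula values the stream one period before the first payment (period 119); discount that back 119 periods:
PV₀ = 5,300 × [1 − (1+r)^−204] / r × (1+r)^−119 = €124,433.84

€124,433.84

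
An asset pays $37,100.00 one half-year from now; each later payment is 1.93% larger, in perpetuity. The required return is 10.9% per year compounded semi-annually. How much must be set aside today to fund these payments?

$1,053,977.27

Periodic rate r = 0.109/2 per half-year.
Growing perpetuity (Gordon): PV = PMT₁ / (r − g) = 37,100 / (r − 0.0193) = $1,053,977.27.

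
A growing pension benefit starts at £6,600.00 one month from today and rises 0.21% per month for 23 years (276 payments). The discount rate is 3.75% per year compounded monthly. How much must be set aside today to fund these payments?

Periodic rate r = 0.0375/12 per month; n is counted in months.
Growing ordinary annuity: PV = PMT₁ × [1 − ((1+g)/(1+r))^n] / (r − g) = 6,600 × [1 − ((1+0.0021)/(1+r))^276] / (r − 0.0021) = £1,583,028.72.

£1,583,028.72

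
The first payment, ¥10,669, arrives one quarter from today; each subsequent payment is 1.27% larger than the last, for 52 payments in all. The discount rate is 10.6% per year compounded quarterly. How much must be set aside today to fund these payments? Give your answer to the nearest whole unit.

Periodic rate r = 0.106/4 per quarter; n is counted in quarters.
Growing ordinary annuity: PV = PMT₁ × [1 − ((1+g)/(1+r))^n] / (r − g) = 10,669 × [1 − ((1+0.0127)/(1+r))^52] / (r − 0.0127) = ¥390,660.

¥390,660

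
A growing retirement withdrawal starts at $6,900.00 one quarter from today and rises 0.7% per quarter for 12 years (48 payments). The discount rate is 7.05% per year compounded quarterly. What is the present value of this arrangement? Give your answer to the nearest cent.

Periodic rate r = 0.0705/4 per quarter; n is counted in quarters.
Growing ordinary annuity: PV = PMT₁ × [1 − ((1+g)/(1+r))^n] / (r − g) = 6,900 × [1 − ((1+0.007)/(1+r))^48] / (r − 0.007) = $257,018.19.

$257,018.19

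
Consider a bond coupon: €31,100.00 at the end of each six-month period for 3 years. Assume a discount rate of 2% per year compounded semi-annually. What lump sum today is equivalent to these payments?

€180,239.32

This is an ordinary annuity: 6 payments of €31,100.00 at the end of each six-month period.
Periodic rate r = 0.02/2 per half-year; n is counted in half-years.
PV = PMT × [(1 − (1+r)^−n)/r] = 31,100 × [1 − (1+r)^−6] / r = €180,239.32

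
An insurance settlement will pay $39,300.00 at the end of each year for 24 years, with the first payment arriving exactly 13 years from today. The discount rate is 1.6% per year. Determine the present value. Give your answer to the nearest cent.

$643,170.99

Ordinary annuity of 24 payments, first payment at period 13.
Periodic rate r = 0.016 per year.
The ordinary-annuity PV formula values the stream one period before the first payment (period 12); discount that back 12 periods:
PV₀ = 39,300 × [1 − (1+r)^−24] / r × (1+r)^−12 = $643,170.99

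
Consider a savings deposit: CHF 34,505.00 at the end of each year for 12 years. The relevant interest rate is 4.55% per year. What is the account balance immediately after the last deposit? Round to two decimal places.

CHF 535,126.45

This is an ordinary annuity: 12 deposits of CHF 34,505.00 at the end of each year.
Periodic rate r = 0.0455 per year.
FV = PMT × [((1+r)^n − 1)/r] = 34,505 × [(1+r)^12 − 1] / r = CHF 535,126.45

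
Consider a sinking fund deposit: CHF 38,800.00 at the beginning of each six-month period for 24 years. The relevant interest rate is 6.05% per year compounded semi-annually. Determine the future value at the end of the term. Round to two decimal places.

This is an annuity due: 48 deposits of CHF 38,800.00 at the beginning of each six-month period.
Periodic rate r = 0.0605/2 per half-year; n is counted in half-years.
FV = PMT × [((1+r)^n − 1)/r] × (1+r) = 38,800 × [(1+r)^48 − 1] / r × (1+r) = CHF 4,203,079.61

CHF 4,203,079.61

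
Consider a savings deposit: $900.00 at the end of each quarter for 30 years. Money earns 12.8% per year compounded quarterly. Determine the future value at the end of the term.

$1,204,004.08

This is an ordinary annuity: 120 deposits of $900.00 at the end of each quarter.
Periodic rate r = 0.128/4 per quarter; n is counted in quarters.
FV = PMT × [((1+r)^n − 1)/r] = 900 × [(1+r)^120 − 1] / r = $1,204,004.08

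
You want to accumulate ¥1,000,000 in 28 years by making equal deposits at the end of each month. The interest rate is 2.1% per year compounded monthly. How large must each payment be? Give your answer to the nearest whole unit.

¥2,189

Level ordinary annuity; solve FV = PMT × [((1+r)^n − 1)/r] for PMT.
Periodic rate r = 0.021/12 per month; n is counted in months.
With n = 336: PMT = 1,000,000 / ([((1+r)^n − 1)/r]) = ¥2,189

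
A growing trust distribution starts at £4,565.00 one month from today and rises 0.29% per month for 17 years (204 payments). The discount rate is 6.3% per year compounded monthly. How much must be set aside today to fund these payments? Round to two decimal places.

Periodic rate r = 0.063/12 per month; n is counted in months.
Growing ordinary annuity: PV = PMT₁ × [1 − ((1+g)/(1+r))^n] / (r − g) = 4,565 × [1 − ((1+0.0029)/(1+r))^204] / (r − 0.0029) = £737,470.01.

£737,470.01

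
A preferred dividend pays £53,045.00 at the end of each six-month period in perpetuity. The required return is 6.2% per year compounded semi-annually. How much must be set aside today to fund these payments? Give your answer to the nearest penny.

£1,711,129.03

Periodic rate r = 0.062/2 per half-year.
Level perpetuity: PV = PMT / r = 53,045 / (0.062/2) = £1,711,129.03.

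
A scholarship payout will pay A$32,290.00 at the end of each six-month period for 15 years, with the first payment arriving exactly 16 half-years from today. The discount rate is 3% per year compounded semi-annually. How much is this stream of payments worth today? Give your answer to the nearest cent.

Ordinary annuity of 30 payments, first payment at period 16.
Periodic rate r = 0.03/2 per half-year; n is counted in half-years.
The ordinary-annuity PV formula values the stream one period before the first payment (period 15); discount that back 15 periods:
PV₀ = 32,290 × [1 − (1+r)^−30] / r × (1+r)^−15 = A$620,261.97

A$620,261.97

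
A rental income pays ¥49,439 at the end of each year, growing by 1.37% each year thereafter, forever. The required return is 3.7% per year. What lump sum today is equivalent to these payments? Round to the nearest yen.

Periodic rate r = 0.037 per year.
Growing perpetuity (Gordon): PV = PMT₁ / (r − g) = 49,439 / (r − 0.0137) = ¥2,121,845.

¥2,121,845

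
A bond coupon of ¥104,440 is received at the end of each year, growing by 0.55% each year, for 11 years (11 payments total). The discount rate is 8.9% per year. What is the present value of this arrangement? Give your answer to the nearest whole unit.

Periodic rate r = 0.089 per year.
Growing ordinary annuity: PV = PMT₁ × [1 − ((1+g)/(1+r))^n] / (r − g) = 104,440 × [1 − ((1+0.0055)/(1+r))^11] / (r − 0.0055) = ¥730,691.

¥730,691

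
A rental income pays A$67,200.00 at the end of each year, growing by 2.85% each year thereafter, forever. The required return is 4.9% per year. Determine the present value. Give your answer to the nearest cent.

A$3,278,048.78

Periodic rate r = 0.049 per year.
Growing perpetuity (Gordon): PV = PMT₁ / (r − g) = 67,200 / (r − 0.0285) = A$3,278,048.78.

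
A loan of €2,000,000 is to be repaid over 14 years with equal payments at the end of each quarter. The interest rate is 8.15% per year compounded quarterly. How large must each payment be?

Level ordinary annuity; solve PV = PMT × [(1 − (1+r)^−n)/r] for PMT.
Periodic rate r = 0.0815/4 per quarter; n is counted in quarters.
With n = 56: PMT = 2,000,000 / ([(1 − (1+r)^−n)/r]) = €60,208.44

€60,208.44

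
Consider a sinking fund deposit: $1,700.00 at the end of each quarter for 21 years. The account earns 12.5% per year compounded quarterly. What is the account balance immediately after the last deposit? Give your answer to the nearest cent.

$666,992.58

This is an ordinary annuity: 84 deposits of $1,700.00 at the end of each quarter.
Periodic rate r = 0.125/4 per quarter; n is counted in quarters.
FV = PMT × [((1+r)^n − 1)/r] = 1,700 × [(1+r)^84 − 1] / r = $666,992.58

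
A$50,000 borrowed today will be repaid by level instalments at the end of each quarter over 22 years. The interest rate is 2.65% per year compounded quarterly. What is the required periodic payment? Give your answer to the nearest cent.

A$751.64

Level ordinary annuity; solve PV = PMT × [(1 − (1+r)^−n)/r] for PMT.
Periodic rate r = 0.0265/4 per quarter; n is counted in quarters.
With n = 88: PMT = 50,000 / ([(1 − (1+r)^−n)/r]) = A$751.64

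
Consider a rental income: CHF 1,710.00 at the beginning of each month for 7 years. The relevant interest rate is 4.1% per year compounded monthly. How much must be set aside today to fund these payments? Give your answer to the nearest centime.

This is an annuity due: 84 payments of CHF 1,710.00 at the beginning of each month.
Periodic rate r = 0.041/12 per month; n is counted in months.
PV = PMT × [(1 − (1+r)^−n)/r] × (1+r) = 1,710 × [1 − (1+r)^−84] / r × (1+r) = CHF 125,108.04

CHF 125,108.04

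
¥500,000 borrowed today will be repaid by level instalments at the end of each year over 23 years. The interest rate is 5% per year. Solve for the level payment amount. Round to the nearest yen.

Level ordinary annuity; solve PV = PMT × [(1 − (1+r)^−n)/r] for PMT.
Periodic rate r = 0.05 per year.
With n = 23: PMT = 500,000 / ([(1 − (1+r)^−n)/r]) = ¥37,068

¥37,068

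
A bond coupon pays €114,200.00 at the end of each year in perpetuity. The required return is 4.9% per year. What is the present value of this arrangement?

€2,330,612.24

Periodic rate r = 0.049 per year.
Level perpetuity: PV = PMT / r = 114,200 / (0.049) = €2,330,612.24.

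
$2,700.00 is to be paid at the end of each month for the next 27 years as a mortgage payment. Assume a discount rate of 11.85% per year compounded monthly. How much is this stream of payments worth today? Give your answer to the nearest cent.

This is an ordinary annuity: 324 payments of $2,700.00 at the end of each month.
Periodic rate r = 0.1185/12 per month; n is counted in months.
PV = PMT × [(1 − (1+r)^−n)/r] = 2,700 × [1 − (1+r)^−324] / r = $262,090.66

$262,090.66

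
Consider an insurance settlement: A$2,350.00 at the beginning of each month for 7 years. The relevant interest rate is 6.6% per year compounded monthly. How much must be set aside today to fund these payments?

A$158,607.96

This is an annuity due: 84 payments of A$2,350.00 at the beginning of each month.
Periodic rate r = 0.066/12 per month; n is counted in months.
PV = PMT × [(1 − (1+r)^−n)/r] × (1+r) = 2,350 × [1 − (1+r)^−84] / r × (1+r) = A$158,607.96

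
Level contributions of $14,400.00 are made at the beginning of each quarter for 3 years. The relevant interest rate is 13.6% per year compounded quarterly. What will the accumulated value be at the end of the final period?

This is an annuity due: 12 deposits of $14,400.00 at the beginning of each quarter.
Periodic rate r = 0.136/4 per quarter; n is counted in quarters.
FV = PMT × [((1+r)^n − 1)/r] × (1+r) = 14,400 × [(1+r)^12 − 1] / r × (1+r) = $216,180.27

$216,180.27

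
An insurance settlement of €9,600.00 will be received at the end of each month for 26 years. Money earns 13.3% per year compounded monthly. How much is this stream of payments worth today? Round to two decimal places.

€838,363.68

This is an ordinary annuity: 312 payments of €9,600.00 at the end of each month.
Periodic rate r = 0.133/12 per month; n is counted in months.
PV = PMT × [(1 − (1+r)^−n)/r] = 9,600 × [1 − (1+r)^−312] / r = €838,363.68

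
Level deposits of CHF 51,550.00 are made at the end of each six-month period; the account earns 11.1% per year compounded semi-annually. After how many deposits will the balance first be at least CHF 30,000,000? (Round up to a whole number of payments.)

65 payments

Periodic rate r = 0.111/2 per half-year; n is counted in half-years.
Ordinary annuity FV: 30,000,000 = 51,550 × [((1+r)^n − 1)/r].
(1+r)^n = 1 + 30,000,000 × r / 51,550, so n = ln(1 + 30,000,000·r/51,550) / ln(1+r) = 64.90.
Round up to a whole number of payments: n = 65.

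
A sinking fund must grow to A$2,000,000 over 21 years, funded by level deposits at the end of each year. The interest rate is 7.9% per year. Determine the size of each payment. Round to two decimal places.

Level ordinary annuity; solve FV = PMT × [((1+r)^n − 1)/r] for PMT.
Periodic rate r = 0.079 per year.
With n = 21: PMT = 2,000,000 / ([((1+r)^n − 1)/r]) = A$40,133.56

A$40,133.56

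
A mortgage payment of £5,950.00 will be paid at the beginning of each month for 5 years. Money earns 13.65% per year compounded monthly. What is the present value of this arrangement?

£260,650.15

This is an annuity due: 60 payments of £5,950.00 at the beginning of each month.
Periodic rate r = 0.1365/12 per month; n is counted in months.
PV = PMT × [(1 − (1+r)^−n)/r] × (1+r) = 5,950 × [1 − (1+r)^−60] / r × (1+r) = £260,650.15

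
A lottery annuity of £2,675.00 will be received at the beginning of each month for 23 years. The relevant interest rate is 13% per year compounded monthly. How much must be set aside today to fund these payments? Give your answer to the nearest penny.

£236,842.97

This is an annuity due: 276 payments of £2,675.00 at the beginning of each month.
Periodic rate r = 0.13/12 per month; n is counted in months.
PV = PMT × [(1 − (1+r)^−n)/r] × (1+r) = 2,675 × [1 − (1+r)^−276] / r × (1+r) = £236,842.97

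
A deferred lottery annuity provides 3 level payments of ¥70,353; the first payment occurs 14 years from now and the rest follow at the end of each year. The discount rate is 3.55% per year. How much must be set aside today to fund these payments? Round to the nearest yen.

Ordinary annuity of 3 payments, first payment at period 14.
Periodic rate r = 0.0355 per year.
The ordinary-annuity PV formula values the stream one period before the first payment (period 13); discount that back 13 periods:
PV₀ = 70,353 × [1 − (1+r)^−3] / r × (1+r)^−13 = ¥125,121

¥125,121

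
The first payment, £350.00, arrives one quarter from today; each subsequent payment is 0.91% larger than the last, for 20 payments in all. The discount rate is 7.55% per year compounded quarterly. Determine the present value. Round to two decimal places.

£6,278.77

Periodic rate r = 0.0755/4 per quarter; n is counted in quarters.
Growing ordinary annuity: PV = PMT₁ × [1 − ((1+g)/(1+r))^n] / (r − g) = 350 × [1 − ((1+0.0091)/(1+r))^20] / (r − 0.0091) = £6,278.77.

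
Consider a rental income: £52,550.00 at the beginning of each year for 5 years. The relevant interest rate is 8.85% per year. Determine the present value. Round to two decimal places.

This is an annuity due: 5 payments of £52,550.00 at the beginning of each year.
Periodic rate r = 0.0885 per year.
PV = PMT × [(1 − (1+r)^−n)/r] × (1+r) = 52,550 × [1 − (1+r)^−5] / r × (1+r) = £223,359.32

£223,359.32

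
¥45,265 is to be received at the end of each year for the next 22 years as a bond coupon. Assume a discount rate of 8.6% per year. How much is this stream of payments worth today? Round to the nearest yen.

¥440,632

This is an ordinary annuity: 22 payments of ¥45,265 at the end of each year.
Periodic rate r = 0.086 per year.
PV = PMT × [(1 − (1+r)^−n)/r] = 45,265 × [1 − (1+r)^−22] / r = ¥440,632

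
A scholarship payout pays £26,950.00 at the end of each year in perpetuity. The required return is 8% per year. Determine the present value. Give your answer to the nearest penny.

£336,875.00

Periodic rate r = 0.08 per year.
Level perpetuity: PV = PMT / r = 26,950 / (0.08) = £336,875.00.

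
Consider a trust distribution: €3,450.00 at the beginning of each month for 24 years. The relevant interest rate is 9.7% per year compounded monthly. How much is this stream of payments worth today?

This is an annuity due: 288 payments of €3,450.00 at the beginning of each month.
Periodic rate r = 0.097/12 per month; n is counted in months.
PV = PMT × [(1 − (1+r)^−n)/r] × (1+r) = 3,450 × [1 − (1+r)^−288] / r × (1+r) = €387,914.02

€387,914.02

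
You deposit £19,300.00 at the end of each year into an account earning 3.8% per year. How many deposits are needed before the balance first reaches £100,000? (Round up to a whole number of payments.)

5 payments

Periodic rate r = 0.038 per year.
Ordinary annuity FV: 100,000 = 19,300 × [((1+r)^n − 1)/r].
(1+r)^n = 1 + 100,000 × r / 19,300, so n = ln(1 + 100,000·r/19,300) / ln(1+r) = 4.82.
Round up to a whole number of payments: n = 5.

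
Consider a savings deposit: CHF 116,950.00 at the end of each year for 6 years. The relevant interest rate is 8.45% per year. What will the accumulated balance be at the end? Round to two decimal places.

This is an ordinary annuity: 6 deposits of CHF 116,950.00 at the end of each year.
Periodic rate r = 0.0845 per year.
FV = PMT × [((1+r)^n − 1)/r] = 116,950 × [(1+r)^6 − 1] / r = CHF 867,729.88

CHF 867,729.88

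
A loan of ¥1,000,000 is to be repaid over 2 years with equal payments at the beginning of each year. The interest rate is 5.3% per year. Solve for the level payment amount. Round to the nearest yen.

Level annuity due; solve PV = PMT × [(1 − (1+r)^−n)/r] × (1+r) for PMT.
Periodic rate r = 0.053 per year.
With n = 2: PMT = 1,000,000 / ([(1 − (1+r)^−n)/r] × (1+r)) = ¥512,908

¥512,908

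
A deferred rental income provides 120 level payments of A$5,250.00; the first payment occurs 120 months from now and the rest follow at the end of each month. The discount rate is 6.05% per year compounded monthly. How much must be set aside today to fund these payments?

Ordinary annuity of 120 payments, first payment at period 120.
Periodic rate r = 0.0605/12 per month; n is counted in months.
The ordinary-annuity PV formula values the stream one period before the first payment (period 119); discount that back 119 periods:
PV₀ = 5,250 × [1 − (1+r)^−120] / r × (1+r)^−119 = A$259,340.53

A$259,340.53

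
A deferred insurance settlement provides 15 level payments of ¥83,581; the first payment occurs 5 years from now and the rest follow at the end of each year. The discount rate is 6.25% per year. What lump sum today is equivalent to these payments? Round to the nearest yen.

Ordinary annuity of 15 payments, first payment at period 5.
Periodic rate r = 0.0625 per year.
The ordinary-annuity PV formula values the stream one period before the first payment (period 4); discount that back 4 periods:
PV₀ = 83,581 × [1 − (1+r)^−15] / r × (1+r)^−4 = ¥626,682

¥626,682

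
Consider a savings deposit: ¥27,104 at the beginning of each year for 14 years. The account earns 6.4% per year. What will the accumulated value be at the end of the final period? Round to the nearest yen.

¥623,331

This is an annuity due: 14 deposits of ¥27,104 at the beginning of each year.
Periodic rate r = 0.064 per year.
FV = PMT × [((1+r)^n − 1)/r] × (1+r) = 27,104 × [(1+r)^14 − 1] / r × (1+r) = ¥623,331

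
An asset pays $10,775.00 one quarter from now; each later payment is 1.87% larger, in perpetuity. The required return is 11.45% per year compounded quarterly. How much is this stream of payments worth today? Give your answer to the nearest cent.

Periodic rate r = 0.1145/4 per quarter.
Growing perpetuity (Gordon): PV = PMT₁ / (r − g) = 10,775 / (r − 0.0187) = $1,085,642.32.

$1,085,642.32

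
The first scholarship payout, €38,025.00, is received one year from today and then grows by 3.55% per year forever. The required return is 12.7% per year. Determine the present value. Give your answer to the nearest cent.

€415,573.77

Periodic rate r = 0.127 per year.
Growing perpetuity (Gordon): PV = PMT₁ / (r − g) = 38,025 / (r − 0.0355) = €415,573.77.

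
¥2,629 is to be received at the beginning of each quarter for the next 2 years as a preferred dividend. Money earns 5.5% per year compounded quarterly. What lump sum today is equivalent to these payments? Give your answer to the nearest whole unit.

¥20,060

This is an annuity due: 8 payments of ¥2,629 at the beginning of each quarter.
Periodic rate r = 0.055/4 per quarter; n is counted in quarters.
PV = PMT × [(1 − (1+r)^−n)/r] × (1+r) = 2,629 × [1 − (1+r)^−8] / r × (1+r) = ¥20,060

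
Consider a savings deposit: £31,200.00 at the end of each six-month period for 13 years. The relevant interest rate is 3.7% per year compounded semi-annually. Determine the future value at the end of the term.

This is an ordinary annuity: 26 deposits of £31,200.00 at the end of each six-month period.
Periodic rate r = 0.037/2 per half-year; n is counted in half-years.
FV = PMT × [((1+r)^n − 1)/r] = 31,200 × [(1+r)^26 − 1] / r = £1,029,763.47

£1,029,763.47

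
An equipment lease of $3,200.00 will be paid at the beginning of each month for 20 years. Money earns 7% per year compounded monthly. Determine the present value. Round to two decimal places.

$415,151.69

This is an annuity due: 240 payments of $3,200.00 at the beginning of each month.
Periodic rate r = 0.07/12 per month; n is counted in months.
PV = PMT × [(1 − (1+r)^−n)/r] × (1+r) = 3,200 × [1 − (1+r)^−240] / r × (1+r) = $415,151.69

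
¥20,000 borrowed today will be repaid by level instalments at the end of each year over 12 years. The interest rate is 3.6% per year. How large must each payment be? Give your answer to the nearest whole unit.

Level ordinary annuity; solve PV = PMT × [(1 − (1+r)^−n)/r] for PMT.
Periodic rate r = 0.036 per year.
With n = 12: PMT = 20,000 / ([(1 − (1+r)^−n)/r]) = ¥2,082

¥2,082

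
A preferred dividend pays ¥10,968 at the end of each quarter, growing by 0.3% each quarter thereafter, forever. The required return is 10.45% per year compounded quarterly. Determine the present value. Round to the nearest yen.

¥474,292

Periodic rate r = 0.1045/4 per quarter.
Growing perpetuity (Gordon): PV = PMT₁ / (r − g) = 10,968 / (r − 0.003) = ¥474,292.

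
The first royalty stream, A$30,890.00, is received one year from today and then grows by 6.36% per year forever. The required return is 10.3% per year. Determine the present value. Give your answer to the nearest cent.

A$784,010.15

Periodic rate r = 0.103 per year.
Growing perpetuity (Gordon): PV = PMT₁ / (r − g) = 30,890 / (r − 0.0636) = A$784,010.15.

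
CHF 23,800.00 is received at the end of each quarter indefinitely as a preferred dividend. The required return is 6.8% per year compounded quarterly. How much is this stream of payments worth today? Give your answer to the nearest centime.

CHF 1,400,000.00

Periodic rate r = 0.068/4 per quarter.
Level perpetuity: PV = PMT / r = 23,800 / (0.068/4) = CHF 1,400,000.00.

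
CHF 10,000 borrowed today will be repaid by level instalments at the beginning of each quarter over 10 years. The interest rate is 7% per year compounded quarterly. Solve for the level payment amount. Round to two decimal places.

Level annuity due; solve PV = PMT × [(1 − (1+r)^−n)/r] × (1+r) for PMT.
Periodic rate r = 0.07/4 per quarter; n is counted in quarters.
With n = 40: PMT = 10,000 / ([(1 − (1+r)^−n)/r] × (1+r)) = CHF 343.71

CHF 343.71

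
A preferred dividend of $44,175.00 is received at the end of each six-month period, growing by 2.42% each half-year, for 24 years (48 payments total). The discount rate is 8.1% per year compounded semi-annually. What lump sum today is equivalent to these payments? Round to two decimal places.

$1,440,022.67

Periodic rate r = 0.081/2 per half-year; n is counted in half-years.
Growing ordinary annuity: PV = PMT₁ × [1 − ((1+g)/(1+r))^n] / (r − g) = 44,175 × [1 − ((1+0.0242)/(1+r))^48] / (r − 0.0242) = $1,440,022.67.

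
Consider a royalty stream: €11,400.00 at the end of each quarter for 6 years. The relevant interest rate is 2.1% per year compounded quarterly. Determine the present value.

This is an ordinary annuity: 24 payments of €11,400.00 at the end of each quarter.
Periodic rate r = 0.021/4 per quarter; n is counted in quarters.
PV = PMT × [(1 − (1+r)^−n)/r] = 11,400 × [1 − (1+r)^−24] / r = €256,433.83

€256,433.83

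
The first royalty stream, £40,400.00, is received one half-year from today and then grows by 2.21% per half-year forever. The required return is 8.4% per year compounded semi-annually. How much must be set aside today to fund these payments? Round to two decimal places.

Periodic rate r = 0.084/2 per half-year.
Growing perpetuity (Gordon): PV = PMT₁ / (r − g) = 40,400 / (r − 0.0221) = £2,030,150.75.

£2,030,150.75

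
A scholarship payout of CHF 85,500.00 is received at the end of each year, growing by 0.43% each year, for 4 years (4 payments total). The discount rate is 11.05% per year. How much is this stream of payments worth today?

CHF 266,540.74

Periodic rate r = 0.1105 per year.
Growing ordinary annuity: PV = PMT₁ × [1 − ((1+g)/(1+r))^n] / (r − g) = 85,500 × [1 − ((1+0.0043)/(1+r))^4] / (r − 0.0043) = CHF 266,540.74.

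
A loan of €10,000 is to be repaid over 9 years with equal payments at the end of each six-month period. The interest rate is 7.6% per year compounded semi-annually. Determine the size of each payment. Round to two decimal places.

Level ordinary annuity; solve PV = PMT × [(1 − (1+r)^−n)/r] for PMT.
Periodic rate r = 0.076/2 per half-year; n is counted in half-years.
With n = 18: PMT = 10,000 / ([(1 − (1+r)^−n)/r]) = €777.15

€777.15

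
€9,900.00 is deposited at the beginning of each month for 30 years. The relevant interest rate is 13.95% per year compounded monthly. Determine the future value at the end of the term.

This is an annuity due: 360 deposits of €9,900.00 at the beginning of each month.
Periodic rate r = 0.1395/12 per month; n is counted in months.
FV = PMT × [((1+r)^n − 1)/r] × (1+r) = 9,900 × [(1+r)^360 − 1] / r × (1+r) = €54,384,508.92

€54,384,508.92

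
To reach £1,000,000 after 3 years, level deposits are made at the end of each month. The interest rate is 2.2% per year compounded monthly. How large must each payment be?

Level ordinary annuity; solve FV = PMT × [((1+r)^n − 1)/r] for PMT.
Periodic rate r = 0.022/12 per month; n is counted in months.
With n = 36: PMT = 1,000,000 / ([((1+r)^n − 1)/r]) = £26,896.64

£26,896.64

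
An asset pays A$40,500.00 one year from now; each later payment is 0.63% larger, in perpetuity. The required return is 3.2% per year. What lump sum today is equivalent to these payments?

A$1,575,875.49

Periodic rate r = 0.032 per year.
Growing perpetuity (Gordon): PV = PMT₁ / (r − g) = 40,500 / (r − 0.0063) = A$1,575,875.49.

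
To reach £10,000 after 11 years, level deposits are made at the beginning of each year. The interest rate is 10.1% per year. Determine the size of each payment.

Level annuity due; solve FV = PMT × [((1+r)^n − 1)/r] × (1+r) for PMT.
Periodic rate r = 0.101 per year.
With n = 11: PMT = 10,000 / ([((1+r)^n − 1)/r] × (1+r)) = £487.49

£487.49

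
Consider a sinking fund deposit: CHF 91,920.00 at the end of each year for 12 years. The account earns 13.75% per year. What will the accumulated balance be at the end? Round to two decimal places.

This is an ordinary annuity: 12 deposits of CHF 91,920.00 at the end of each year.
Periodic rate r = 0.1375 per year.
FV = PMT × [((1+r)^n − 1)/r] = 91,920 × [(1+r)^12 − 1] / r = CHF 2,468,560.71

CHF 2,468,560.71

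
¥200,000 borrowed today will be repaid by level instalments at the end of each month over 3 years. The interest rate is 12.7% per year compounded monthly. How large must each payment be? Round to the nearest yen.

Level ordinary annuity; solve PV = PMT × [(1 − (1+r)^−n)/r] for PMT.
Periodic rate r = 0.127/12 per month; n is counted in months.
With n = 36: PMT = 200,000 / ([(1 − (1+r)^−n)/r]) = ¥6,710

¥6,710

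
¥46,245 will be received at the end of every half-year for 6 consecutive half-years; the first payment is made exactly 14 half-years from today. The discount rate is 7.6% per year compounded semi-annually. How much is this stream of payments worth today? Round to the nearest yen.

¥150,259

Ordinary annuity of 6 payments, first payment at period 14.
Periodic rate r = 0.076/2 per half-year; n is counted in half-years.
The ordinary-annuity PV formula values the stream one period before the first payment (period 13); discount that back 13 periods:
PV₀ = 46,245 × [1 − (1+r)^−6] / r × (1+r)^−13 = ¥150,259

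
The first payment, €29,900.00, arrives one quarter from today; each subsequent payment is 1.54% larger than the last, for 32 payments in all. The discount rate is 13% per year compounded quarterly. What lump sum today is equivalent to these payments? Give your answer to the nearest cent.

Periodic rate r = 0.13/4 per quarter; n is counted in quarters.
Growing ordinary annuity: PV = PMT₁ × [1 − ((1+g)/(1+r))^n] / (r − g) = 29,900 × [1 − ((1+0.0154)/(1+r))^32] / (r − 0.0154) = €723,872.22.

€723,872.22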